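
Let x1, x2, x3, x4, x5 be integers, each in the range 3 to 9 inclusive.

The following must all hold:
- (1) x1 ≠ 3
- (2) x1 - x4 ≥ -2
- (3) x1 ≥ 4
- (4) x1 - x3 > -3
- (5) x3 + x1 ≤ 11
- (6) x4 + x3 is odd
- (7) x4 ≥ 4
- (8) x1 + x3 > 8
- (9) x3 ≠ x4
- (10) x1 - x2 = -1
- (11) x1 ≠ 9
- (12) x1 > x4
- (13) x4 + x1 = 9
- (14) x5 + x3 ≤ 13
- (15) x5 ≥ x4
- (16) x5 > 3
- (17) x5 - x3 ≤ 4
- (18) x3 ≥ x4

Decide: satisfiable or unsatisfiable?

Setting (x1, x2, x3, x4, x5) = (5, 6, 5, 4, 7) satisfies everything: constraint 2: x1 - x4 = 1; constraint 4: x1 - x3 = 0, and the others follow.

Satisfiable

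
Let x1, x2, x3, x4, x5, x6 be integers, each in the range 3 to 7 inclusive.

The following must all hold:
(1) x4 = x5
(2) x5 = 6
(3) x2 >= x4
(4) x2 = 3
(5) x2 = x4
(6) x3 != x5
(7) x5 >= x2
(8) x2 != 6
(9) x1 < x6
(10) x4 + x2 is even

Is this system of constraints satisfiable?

Constraint 4 fixes x2 = 3 and constraint 2 fixes x5 = 6. Constraints 1 and 5 give x2 = x4 = x5, so x2 = x5. But 3 ≠ 6 — contradiction.

Unsatisfiable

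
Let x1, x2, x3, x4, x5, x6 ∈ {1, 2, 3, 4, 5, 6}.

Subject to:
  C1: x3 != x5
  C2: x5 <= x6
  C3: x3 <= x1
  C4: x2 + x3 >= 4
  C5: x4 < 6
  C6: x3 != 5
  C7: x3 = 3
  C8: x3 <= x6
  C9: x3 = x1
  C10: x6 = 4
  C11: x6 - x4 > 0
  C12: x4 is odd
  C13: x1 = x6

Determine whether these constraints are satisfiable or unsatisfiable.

Unsatisfiable

Constraint 7 fixes x3 = 3 and constraint 10 fixes x6 = 4. Constraints 9 and 13 give x3 = x1 = x6, so x3 = x6. But 3 ≠ 4 — contradiction.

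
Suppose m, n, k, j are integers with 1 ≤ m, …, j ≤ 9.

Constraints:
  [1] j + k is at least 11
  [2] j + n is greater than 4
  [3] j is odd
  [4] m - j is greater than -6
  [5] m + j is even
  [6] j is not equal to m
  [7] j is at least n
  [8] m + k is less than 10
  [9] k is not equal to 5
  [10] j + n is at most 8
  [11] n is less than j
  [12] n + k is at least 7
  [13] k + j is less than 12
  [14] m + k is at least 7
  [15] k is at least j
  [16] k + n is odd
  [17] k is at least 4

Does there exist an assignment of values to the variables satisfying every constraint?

Satisfiable

Setting (m, n, k, j) = (1, 1, 6, 5) satisfies everything: constraint 1: j + k = 11; constraint 2: j + n = 6; constraint 4: m - j = -4, and the others follow.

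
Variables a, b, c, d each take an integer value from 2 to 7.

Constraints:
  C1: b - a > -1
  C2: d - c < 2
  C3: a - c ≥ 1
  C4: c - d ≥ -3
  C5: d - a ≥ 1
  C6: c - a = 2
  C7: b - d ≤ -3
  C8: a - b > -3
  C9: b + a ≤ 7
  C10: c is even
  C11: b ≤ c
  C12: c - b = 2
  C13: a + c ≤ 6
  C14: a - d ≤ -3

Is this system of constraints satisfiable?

Unsatisfiable

Constraints 3, 4, and 14 give a − c ≥ 1, c − d ≥ -3, d − a ≥ 3.
Adding all 3 inequalities: the left sides telescope to 0, and the right sides sum to 1 + (-3) + 3 = 1. So 0 ≥ 1, which is false.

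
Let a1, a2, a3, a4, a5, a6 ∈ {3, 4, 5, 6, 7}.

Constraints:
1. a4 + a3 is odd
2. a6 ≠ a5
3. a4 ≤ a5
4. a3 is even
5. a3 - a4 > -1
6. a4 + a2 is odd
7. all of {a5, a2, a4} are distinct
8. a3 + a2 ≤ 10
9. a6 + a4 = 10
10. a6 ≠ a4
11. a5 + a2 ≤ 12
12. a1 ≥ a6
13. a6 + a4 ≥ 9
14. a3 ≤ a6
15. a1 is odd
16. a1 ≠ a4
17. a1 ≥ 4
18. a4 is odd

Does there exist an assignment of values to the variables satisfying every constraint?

Take a1 = 7, a2 = 6, a3 = 4, a4 = 3, a5 = 4, a6 = 7. Then constraint 5: a3 - a4 = 1; constraint 8: a3 + a2 = 10, and every other listed constraint is also met.

Satisfiable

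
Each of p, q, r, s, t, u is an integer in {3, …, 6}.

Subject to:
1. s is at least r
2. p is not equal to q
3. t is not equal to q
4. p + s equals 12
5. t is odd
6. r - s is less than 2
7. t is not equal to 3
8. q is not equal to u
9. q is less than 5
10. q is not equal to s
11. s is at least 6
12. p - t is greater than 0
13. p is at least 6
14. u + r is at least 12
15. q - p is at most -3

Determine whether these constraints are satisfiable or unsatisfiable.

Setting (p, q, r, s, t, u) = (6, 3, 6, 6, 5, 6) satisfies everything: constraint 4: p + s = 12; constraint 6: r - s = 0; constraint 12: p - t = 1, and the others follow.

Satisfiable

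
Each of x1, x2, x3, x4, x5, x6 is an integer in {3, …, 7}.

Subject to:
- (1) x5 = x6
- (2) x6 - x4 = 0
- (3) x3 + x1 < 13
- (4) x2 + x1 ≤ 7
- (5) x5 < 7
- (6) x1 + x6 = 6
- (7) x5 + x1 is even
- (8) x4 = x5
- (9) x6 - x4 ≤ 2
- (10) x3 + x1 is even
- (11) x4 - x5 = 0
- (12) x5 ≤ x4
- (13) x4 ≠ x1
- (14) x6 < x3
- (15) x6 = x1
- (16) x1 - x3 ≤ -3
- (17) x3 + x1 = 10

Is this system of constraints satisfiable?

From constraints 1, 8, and 15, x4 = x5 = x6 = x1, so x4 = x1. But constraint 13 says x4 ≠ x1. Contradiction.

Unsatisfiable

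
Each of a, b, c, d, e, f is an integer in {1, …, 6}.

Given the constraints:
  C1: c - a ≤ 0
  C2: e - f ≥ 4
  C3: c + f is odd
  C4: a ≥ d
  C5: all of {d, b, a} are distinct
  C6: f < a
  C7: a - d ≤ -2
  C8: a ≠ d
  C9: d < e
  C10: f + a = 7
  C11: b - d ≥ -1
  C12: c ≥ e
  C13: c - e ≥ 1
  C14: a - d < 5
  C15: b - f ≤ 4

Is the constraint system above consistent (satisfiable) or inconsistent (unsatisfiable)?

Unsatisfiable

Constraints 1, 2, 7, 11, 13, and 15 give f − b ≥ -4, b − d ≥ -1, d − a ≥ 2, a − c ≥ 0, c − e ≥ 1, e − f ≥ 4.
Adding all 6 inequalities: the left sides telescope to 0, and the right sides sum to (-4) + (-1) + 2 + 0 + 1 + 4 = 2. So 0 ≥ 2, which is false.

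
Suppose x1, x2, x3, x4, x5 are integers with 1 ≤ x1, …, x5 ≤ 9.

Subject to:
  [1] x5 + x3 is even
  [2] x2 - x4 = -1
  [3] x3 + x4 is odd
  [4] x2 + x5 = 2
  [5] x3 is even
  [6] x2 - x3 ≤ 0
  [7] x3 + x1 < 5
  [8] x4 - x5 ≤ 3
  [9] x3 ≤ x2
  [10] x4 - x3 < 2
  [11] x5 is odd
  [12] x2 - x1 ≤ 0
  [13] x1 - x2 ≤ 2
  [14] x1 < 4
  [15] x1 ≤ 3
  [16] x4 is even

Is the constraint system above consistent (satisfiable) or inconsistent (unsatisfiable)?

Unsatisfiable

Constraint 5 makes x3 even and constraint 16 makes x4 even, so x3 + x4 must be even. Constraint 3 says x3 + x4 is odd — contradiction.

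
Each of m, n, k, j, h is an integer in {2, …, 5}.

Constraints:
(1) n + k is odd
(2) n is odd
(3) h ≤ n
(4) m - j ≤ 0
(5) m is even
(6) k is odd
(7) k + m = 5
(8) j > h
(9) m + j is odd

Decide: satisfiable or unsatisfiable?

Unsatisfiable

Constraint 2 makes n odd and constraint 6 makes k odd, so n + k must be even. Constraint 1 says n + k is odd — contradiction.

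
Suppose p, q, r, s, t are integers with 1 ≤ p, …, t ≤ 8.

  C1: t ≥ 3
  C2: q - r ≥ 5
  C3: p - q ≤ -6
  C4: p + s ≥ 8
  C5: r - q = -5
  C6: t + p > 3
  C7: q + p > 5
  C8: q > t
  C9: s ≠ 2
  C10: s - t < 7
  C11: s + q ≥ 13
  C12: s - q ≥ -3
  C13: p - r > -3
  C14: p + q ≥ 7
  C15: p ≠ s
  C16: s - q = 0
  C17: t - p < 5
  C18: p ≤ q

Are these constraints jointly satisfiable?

Satisfiable

The assignment p = 1, q = 7, r = 2, s = 7, t = 3 works:
  constraint 2 holds since q - r = 5.
  constraint 3 holds since p - q = -6.
  constraint 4 holds since p + s = 8.
The rest check out directly.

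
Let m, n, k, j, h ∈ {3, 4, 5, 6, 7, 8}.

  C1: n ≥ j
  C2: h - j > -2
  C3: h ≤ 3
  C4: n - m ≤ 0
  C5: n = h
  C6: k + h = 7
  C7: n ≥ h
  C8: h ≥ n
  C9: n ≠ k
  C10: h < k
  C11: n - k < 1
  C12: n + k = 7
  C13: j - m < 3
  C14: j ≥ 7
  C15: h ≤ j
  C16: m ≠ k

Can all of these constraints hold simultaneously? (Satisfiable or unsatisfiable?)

Unsatisfiable

From constraints 1 and 14: n ≥ j and j ≥ 7, so n ≥ 7. From constraints 3 and 8: n ≤ h and h ≤ 3, so n ≤ 3. But 3 < 7, so no value of n works.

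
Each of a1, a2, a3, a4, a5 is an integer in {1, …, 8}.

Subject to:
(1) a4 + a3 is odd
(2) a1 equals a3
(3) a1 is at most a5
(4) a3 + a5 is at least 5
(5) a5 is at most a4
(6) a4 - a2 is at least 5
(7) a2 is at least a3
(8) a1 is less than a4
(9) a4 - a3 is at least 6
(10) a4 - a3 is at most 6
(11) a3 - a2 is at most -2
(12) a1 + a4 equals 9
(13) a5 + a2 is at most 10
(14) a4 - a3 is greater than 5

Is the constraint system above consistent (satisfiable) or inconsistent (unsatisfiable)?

Constraints 6, 10, and 11 give a3 − a4 ≥ -6, a4 − a2 ≥ 5, a2 − a3 ≥ 2.
Adding all 3 inequalities: the left sides telescope to 0, and the right sides sum to (-6) + 5 + 2 = 1. So 0 ≥ 1, which is false.

Unsatisfiable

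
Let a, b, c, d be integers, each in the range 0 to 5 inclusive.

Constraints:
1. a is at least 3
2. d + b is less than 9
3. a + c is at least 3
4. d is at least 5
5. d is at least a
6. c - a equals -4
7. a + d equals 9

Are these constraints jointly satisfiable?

Satisfiable

Setting (a, b, c, d) = (4, 1, 0, 5) satisfies everything: constraint 2: d + b = 6; constraint 3: a + c = 4; constraint 6: c - a = -4, and the others follow.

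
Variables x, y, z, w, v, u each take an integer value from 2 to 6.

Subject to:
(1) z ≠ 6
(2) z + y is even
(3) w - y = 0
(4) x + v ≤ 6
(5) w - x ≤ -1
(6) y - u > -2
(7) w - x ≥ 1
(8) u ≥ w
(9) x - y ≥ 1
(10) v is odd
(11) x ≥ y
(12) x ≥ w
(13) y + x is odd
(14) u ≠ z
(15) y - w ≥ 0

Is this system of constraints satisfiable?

Constraints 7, 9, and 15 give x − y ≥ 1, y − w ≥ 0, w − x ≥ 1.
Adding all 3 inequalities: the left sides telescope to 0, and the right sides sum to 1 + 0 + 1 = 2. So 0 ≥ 2, which is false.

Unsatisfiable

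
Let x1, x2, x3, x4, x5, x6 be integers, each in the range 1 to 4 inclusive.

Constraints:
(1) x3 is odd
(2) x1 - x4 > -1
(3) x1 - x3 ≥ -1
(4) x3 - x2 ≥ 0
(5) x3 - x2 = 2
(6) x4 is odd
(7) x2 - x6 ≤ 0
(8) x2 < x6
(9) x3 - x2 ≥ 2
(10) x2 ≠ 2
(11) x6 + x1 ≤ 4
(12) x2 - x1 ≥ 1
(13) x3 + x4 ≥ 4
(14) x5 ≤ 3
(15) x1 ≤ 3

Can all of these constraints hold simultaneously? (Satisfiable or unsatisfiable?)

Constraints 3, 9, and 12 give x3 − x2 ≥ 2, x2 − x1 ≥ 1, x1 − x3 ≥ -1.
Adding all 3 inequalities: the left sides telescope to 0, and the right sides sum to 2 + 1 + (-1) = 2. So 0 ≥ 2, which is false.

Unsatisfiable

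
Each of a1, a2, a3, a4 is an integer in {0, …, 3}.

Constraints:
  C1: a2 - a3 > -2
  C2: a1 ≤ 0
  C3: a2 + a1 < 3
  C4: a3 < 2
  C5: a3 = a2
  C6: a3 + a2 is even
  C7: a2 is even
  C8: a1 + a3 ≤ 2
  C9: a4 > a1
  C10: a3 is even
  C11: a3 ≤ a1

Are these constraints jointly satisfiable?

One satisfying assignment is a1 = 0, a2 = 0, a3 = 0, a4 = 2.
For the less obvious constraints — constraint 1: a2 - a3 = 0; constraint 3: a2 + a1 = 0; constraint 8: a1 + a3 = 0 — and the others hold by inspection.

Satisfiable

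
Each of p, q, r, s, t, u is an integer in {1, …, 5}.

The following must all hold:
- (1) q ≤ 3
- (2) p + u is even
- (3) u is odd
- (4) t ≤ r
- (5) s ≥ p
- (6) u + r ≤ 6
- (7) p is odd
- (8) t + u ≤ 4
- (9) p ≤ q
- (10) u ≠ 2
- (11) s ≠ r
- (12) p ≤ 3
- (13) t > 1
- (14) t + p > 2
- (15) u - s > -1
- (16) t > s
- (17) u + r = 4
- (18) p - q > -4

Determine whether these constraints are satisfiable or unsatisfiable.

Satisfiable

One satisfying assignment is p = 1, q = 2, r = 3, s = 1, t = 3, u = 1.
For the less obvious constraints — constraint 6: u + r = 4; constraint 8: t + u = 4 — and the others hold by inspection.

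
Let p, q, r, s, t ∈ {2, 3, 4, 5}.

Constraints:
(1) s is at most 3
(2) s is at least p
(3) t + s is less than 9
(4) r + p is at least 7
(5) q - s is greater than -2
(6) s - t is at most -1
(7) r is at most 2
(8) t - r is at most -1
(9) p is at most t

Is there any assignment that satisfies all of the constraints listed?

Unsatisfiable

From constraint 7: r ≤ 2. From constraints 1 and 2: p ≤ s ≤ 3. Hence r + p ≤ 5. But constraint 4 requires r + p ≥ 7, and 7 > 5. Contradiction.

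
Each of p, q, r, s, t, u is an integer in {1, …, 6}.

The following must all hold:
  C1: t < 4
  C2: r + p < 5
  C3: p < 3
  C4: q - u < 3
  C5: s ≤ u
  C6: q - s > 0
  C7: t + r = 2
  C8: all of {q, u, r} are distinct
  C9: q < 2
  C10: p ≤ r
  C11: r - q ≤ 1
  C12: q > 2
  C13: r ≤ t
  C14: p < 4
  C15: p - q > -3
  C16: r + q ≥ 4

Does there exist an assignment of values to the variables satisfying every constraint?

Unsatisfiable

From constraint 12: q ≥ 3. From constraint 9: q ≤ 1. But 1 < 3, so no value of q works.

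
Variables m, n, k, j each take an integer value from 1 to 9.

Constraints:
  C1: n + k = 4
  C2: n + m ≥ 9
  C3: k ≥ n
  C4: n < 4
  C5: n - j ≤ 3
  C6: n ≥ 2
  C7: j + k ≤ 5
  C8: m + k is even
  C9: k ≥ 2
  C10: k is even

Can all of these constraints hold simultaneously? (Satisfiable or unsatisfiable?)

Satisfiable

Setting (m, n, k, j) = (8, 2, 2, 1) satisfies everything: constraint 1: n + k = 4; constraint 2: n + m = 10, and the others follow.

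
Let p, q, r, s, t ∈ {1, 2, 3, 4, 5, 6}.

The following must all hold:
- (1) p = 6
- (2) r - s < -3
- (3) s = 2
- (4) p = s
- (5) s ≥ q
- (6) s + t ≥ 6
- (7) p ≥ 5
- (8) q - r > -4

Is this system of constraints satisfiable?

Unsatisfiable

Constraint 1 fixes p = 6 and constraint 3 fixes s = 2, but constraint 4 requires p = s. Since 6 ≠ 2, contradiction.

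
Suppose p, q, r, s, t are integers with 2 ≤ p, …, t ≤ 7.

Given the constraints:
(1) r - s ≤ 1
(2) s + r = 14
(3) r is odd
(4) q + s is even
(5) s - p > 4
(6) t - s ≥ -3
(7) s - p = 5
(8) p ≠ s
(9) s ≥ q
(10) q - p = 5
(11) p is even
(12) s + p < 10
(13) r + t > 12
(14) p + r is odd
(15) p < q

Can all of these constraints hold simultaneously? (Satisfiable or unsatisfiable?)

Satisfiable

One satisfying assignment is p = 2, q = 7, r = 7, s = 7, t = 7.
For the less obvious constraints — constraint 1: r - s = 0; constraint 2: s + r = 14 — and the others hold by inspection.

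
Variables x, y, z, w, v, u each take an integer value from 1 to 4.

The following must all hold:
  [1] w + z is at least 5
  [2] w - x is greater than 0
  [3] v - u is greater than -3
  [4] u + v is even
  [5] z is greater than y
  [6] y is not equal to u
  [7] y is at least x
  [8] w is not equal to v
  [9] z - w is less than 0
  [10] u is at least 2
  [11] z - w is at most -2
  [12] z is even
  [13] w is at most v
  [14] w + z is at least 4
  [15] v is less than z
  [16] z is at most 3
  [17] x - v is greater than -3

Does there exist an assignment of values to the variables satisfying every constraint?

Constraints 9, 13, and 15 give v < z, z < w, w ≤ v. Chaining: v < z < w ≤ v, which forces v < v — impossible.

Unsatisfiable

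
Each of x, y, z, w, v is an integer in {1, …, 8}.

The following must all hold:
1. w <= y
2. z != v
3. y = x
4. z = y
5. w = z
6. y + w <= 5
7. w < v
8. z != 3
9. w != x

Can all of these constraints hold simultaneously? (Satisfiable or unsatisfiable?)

Unsatisfiable

From constraints 3, 4, and 5, w = z = y = x, so w = x. But constraint 9 says w ≠ x. Contradiction.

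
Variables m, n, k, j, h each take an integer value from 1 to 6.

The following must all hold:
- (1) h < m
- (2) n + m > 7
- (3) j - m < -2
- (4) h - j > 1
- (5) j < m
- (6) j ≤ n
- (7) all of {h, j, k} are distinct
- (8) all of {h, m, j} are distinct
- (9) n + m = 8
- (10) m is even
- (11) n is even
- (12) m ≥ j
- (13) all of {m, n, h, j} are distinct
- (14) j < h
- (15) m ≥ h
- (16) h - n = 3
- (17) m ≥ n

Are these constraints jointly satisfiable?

Satisfiable

One satisfying assignment is m = 6, n = 2, k = 4, j = 1, h = 5.
For the less obvious constraints — constraint 2: n + m = 8; constraint 3: j - m = -5; constraint 4: h - j = 4 — and the others hold by inspection.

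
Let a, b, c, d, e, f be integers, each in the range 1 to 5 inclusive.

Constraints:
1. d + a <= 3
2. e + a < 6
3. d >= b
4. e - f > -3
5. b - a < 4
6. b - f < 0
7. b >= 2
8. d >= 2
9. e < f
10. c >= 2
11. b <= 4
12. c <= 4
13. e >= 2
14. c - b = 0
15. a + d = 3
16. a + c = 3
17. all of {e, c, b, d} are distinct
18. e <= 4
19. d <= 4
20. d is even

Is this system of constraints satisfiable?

Constraints 7, 8, 10, 11, 12, 13, 18, and 19 confine each of e, c, b, d to the 3 values {2, …, 4}.
Constraint 17 requires all 4 of them to be distinct, but only 3 values are available — impossible by the pigeonhole principle.

Unsatisfiable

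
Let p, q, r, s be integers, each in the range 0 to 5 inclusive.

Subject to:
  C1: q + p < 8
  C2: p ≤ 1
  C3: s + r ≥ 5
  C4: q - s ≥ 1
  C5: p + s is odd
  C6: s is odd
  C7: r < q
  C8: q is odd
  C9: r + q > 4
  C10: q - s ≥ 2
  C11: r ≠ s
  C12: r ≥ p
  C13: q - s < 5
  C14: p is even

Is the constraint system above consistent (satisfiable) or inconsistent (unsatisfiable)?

The assignment p = 0, q = 5, r = 2, s = 3 works:
  constraint 1 holds since q + p = 5.
  constraint 3 holds since s + r = 5.
The rest check out directly.

Satisfiable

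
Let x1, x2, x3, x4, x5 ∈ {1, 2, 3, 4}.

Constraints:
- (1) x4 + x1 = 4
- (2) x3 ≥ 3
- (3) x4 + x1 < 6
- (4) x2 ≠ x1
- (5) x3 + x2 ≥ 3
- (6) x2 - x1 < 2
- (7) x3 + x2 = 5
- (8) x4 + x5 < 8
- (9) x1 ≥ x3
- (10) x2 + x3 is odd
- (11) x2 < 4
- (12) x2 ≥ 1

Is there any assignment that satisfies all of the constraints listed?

Setting (x1, x2, x3, x4, x5) = (3, 2, 3, 1, 4) satisfies everything: constraint 1: x4 + x1 = 4; constraint 3: x4 + x1 = 4; constraint 5: x3 + x2 = 5, and the others follow.

Satisfiable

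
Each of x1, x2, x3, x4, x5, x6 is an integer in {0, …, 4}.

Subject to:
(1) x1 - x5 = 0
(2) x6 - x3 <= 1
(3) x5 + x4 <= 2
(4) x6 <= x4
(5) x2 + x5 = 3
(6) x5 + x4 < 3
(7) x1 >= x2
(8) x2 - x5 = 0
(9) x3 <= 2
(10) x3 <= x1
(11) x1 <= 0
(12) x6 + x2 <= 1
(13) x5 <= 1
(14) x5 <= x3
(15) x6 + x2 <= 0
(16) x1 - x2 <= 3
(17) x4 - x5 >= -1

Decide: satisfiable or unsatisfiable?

From constraints 7 and 11: x2 ≤ x1 ≤ 0. From constraints 9 and 14: x5 ≤ x3 ≤ 2. Hence x2 + x5 ≤ 2. But constraint 5 requires x2 + x5 = 3, and 3 > 2. Contradiction.

Unsatisfiable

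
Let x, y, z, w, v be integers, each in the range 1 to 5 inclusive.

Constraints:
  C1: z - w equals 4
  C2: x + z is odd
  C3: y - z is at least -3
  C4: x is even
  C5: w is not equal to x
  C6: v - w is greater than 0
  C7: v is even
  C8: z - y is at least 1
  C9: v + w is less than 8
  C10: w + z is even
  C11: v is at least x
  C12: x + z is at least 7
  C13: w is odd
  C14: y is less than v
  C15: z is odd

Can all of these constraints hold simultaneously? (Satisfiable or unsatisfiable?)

Setting (x, y, z, w, v) = (4, 2, 5, 1, 4) satisfies everything: constraint 1: z - w = 4; constraint 3: y - z = -3, and the others follow.

Satisfiable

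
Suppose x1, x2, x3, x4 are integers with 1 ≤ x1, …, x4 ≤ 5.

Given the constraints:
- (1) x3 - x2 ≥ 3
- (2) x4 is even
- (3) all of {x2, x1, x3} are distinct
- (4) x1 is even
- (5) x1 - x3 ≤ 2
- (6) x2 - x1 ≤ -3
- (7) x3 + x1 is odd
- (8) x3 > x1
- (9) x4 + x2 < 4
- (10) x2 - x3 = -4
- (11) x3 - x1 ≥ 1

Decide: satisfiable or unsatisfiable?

The assignment x1 = 4, x2 = 1, x3 = 5, x4 = 2 works:
  constraint 1 holds since x3 - x2 = 4.
  constraint 5 holds since x1 - x3 = -1.
The rest check out directly.

Satisfiable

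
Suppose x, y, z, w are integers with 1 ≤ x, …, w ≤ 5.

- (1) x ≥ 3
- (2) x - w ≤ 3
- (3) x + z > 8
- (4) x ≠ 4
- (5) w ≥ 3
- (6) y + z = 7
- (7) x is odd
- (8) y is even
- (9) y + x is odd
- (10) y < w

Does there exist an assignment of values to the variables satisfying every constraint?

One satisfying assignment is x = 5, y = 2, z = 5, w = 5.
For the less obvious constraints — constraint 2: x - w = 0; constraint 3: x + z = 10; constraint 6: y + z = 7 — and the others hold by inspection.

Satisfiable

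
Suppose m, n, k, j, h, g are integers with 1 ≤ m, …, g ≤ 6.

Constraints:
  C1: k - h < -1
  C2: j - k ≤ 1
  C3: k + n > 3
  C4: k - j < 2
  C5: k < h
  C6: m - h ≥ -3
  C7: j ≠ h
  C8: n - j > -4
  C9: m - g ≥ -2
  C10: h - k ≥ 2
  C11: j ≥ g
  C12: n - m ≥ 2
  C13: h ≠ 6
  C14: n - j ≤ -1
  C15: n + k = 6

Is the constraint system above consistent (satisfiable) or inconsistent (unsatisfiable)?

Constraints 2, 6, 10, 12, and 14 give j − n ≥ 1, n − m ≥ 2, m − h ≥ -3, h − k ≥ 2, k − j ≥ -1.
Adding all 5 inequalities: the left sides telescope to 0, and the right sides sum to 1 + 2 + (-3) + 2 + (-1) = 1. So 0 ≥ 1, which is false.

Unsatisfiable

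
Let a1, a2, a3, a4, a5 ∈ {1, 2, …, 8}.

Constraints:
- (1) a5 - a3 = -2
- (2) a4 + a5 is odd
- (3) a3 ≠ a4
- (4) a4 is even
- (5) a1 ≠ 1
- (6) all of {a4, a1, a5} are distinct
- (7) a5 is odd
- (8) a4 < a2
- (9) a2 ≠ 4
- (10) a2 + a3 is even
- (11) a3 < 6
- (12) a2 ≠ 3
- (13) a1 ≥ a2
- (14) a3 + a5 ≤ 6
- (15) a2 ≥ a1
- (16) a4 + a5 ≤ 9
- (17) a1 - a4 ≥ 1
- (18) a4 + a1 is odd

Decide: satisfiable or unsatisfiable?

Satisfiable

Setting (a1, a2, a3, a4, a5) = (7, 7, 3, 6, 1) satisfies everything: constraint 1: a5 - a3 = -2; constraint 14: a3 + a5 = 4, and the others follow.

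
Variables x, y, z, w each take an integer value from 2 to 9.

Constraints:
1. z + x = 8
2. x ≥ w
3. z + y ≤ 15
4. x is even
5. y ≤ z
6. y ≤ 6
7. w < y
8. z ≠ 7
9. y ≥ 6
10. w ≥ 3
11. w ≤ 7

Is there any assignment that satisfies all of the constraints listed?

Unsatisfiable

From constraints 5 and 9: z ≥ y ≥ 6. From constraints 2 and 10: x ≥ w ≥ 3. Hence z + x ≥ 9. But constraint 1 requires z + x = 8, and 8 < 9. Contradiction.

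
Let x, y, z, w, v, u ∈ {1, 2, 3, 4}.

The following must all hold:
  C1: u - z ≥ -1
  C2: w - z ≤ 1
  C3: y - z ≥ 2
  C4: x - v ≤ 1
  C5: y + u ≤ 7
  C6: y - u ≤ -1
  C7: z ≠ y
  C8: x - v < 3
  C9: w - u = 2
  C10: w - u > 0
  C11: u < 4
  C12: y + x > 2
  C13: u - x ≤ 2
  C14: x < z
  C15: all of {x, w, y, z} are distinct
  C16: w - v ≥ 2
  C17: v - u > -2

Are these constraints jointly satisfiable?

Constraints 2, 3, 4, 6, 13, and 16 give v − x ≥ -1, x − u ≥ -2, u − y ≥ 1, y − z ≥ 2, z − w ≥ -1, w − v ≥ 2.
Adding all 6 inequalities: the left sides telescope to 0, and the right sides sum to (-1) + (-2) + 1 + 2 + (-1) + 2 = 1. So 0 ≥ 1, which is false.

Unsatisfiable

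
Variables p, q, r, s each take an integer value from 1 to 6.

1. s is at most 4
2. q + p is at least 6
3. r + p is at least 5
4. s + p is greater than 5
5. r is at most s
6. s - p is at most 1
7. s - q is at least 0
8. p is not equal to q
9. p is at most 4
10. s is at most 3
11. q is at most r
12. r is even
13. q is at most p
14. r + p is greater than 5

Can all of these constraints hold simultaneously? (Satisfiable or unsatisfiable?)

Satisfiable

Take p = 4, q = 2, r = 2, s = 3. Then constraint 2: q + p = 6; constraint 3: r + p = 6, and every other listed constraint is also met.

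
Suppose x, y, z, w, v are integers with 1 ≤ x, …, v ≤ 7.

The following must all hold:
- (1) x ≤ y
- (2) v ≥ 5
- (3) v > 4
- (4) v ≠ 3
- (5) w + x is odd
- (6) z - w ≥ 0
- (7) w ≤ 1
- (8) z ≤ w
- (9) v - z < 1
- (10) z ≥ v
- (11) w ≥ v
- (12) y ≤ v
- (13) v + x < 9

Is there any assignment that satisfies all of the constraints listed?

Unsatisfiable

From constraints 2 and 10: z ≥ v and v ≥ 5, so z ≥ 5. From constraints 7 and 8: z ≤ w and w ≤ 1, so z ≤ 1. But 1 < 5, so no value of z works.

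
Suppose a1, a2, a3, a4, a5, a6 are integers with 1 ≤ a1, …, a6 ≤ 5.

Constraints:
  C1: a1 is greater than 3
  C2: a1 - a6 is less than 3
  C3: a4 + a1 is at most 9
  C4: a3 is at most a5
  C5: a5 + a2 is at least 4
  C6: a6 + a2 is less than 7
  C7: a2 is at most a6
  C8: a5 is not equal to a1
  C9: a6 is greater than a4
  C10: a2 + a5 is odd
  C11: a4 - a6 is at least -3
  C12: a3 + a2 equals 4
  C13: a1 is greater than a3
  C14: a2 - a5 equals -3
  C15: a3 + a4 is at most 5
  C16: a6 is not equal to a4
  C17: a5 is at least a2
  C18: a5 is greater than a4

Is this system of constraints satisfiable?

Setting (a1, a2, a3, a4, a5, a6) = (5, 1, 3, 1, 4, 3) satisfies everything: constraint 2: a1 - a6 = 2; constraint 3: a4 + a1 = 6, and the others follow.

Satisfiable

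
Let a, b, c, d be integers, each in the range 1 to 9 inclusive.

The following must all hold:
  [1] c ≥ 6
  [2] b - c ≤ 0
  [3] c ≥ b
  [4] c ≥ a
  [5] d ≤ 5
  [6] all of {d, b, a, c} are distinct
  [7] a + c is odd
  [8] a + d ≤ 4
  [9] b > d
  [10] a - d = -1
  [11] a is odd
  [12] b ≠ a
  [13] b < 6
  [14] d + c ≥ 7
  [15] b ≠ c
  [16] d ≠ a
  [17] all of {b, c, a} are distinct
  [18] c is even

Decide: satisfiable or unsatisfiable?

Satisfiable

Setting (a, b, c, d) = (1, 5, 6, 2) satisfies everything: constraint 2: b - c = -1; constraint 8: a + d = 3; constraint 10: a - d = -1, and the others follow.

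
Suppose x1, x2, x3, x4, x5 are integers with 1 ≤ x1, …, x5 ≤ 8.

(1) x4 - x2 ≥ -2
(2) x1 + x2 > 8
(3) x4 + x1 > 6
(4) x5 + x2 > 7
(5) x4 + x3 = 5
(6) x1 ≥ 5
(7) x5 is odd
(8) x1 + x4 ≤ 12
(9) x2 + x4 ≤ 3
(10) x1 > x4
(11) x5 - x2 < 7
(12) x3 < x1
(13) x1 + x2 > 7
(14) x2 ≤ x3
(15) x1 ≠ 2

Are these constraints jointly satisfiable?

Try x1 = 8, x2 = 1, x3 = 4, x4 = 1, x5 = 7.
Check constraint 1: x4 - x2 = 0; constraint 2: x1 + x2 = 9; constraint 3: x4 + x1 = 9. The remaining constraints are straightforward to verify.

Satisfiable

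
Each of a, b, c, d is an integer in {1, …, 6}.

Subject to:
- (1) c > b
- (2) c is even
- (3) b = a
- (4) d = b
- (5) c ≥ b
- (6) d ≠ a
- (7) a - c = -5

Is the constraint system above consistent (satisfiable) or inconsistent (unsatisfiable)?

From constraints 3 and 4, d = b = a, so d = a. But constraint 6 says d ≠ a. Contradiction.

Unsatisfiable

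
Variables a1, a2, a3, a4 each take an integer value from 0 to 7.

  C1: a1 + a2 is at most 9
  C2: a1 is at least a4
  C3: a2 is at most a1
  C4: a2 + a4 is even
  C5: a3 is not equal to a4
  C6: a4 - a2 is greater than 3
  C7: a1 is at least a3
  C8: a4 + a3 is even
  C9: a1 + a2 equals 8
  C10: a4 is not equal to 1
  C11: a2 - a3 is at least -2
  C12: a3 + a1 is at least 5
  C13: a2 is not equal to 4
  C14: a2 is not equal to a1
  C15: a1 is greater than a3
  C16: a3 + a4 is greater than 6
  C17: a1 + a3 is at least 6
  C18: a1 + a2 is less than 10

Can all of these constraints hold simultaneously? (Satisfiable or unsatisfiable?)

Satisfiable

Setting (a1, a2, a3, a4) = (7, 1, 1, 7) satisfies everything: constraint 1: a1 + a2 = 8; constraint 6: a4 - a2 = 6, and the others follow.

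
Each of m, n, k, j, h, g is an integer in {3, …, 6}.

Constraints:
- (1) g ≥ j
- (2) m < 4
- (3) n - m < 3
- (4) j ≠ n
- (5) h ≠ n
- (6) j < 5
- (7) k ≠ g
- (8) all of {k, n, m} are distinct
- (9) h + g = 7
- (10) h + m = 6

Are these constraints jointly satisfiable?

Satisfiable

Try m = 3, n = 4, k = 5, j = 3, h = 3, g = 4.
Check constraint 3: n - m = 1; constraint 9: h + g = 7; constraint 10: h + m = 6. The remaining constraints are straightforward to verify.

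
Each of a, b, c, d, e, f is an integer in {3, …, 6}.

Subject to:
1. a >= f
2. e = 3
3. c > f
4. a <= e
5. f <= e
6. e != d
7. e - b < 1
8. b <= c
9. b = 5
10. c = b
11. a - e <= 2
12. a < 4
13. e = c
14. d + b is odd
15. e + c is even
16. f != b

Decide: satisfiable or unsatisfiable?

Unsatisfiable

Constraint 2 fixes e = 3 and constraint 9 fixes b = 5. Constraints 10 and 13 give e = c = b, so e = b. But 3 ≠ 5 — contradiction.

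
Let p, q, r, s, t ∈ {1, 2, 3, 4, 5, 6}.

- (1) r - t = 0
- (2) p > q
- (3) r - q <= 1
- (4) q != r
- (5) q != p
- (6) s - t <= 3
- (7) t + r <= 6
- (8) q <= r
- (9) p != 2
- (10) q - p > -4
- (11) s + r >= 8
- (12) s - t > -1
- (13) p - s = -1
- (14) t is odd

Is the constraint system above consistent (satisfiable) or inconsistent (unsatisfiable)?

Satisfiable

One satisfying assignment is p = 4, q = 2, r = 3, s = 5, t = 3.
For the less obvious constraints — constraint 1: r - t = 0; constraint 3: r - q = 1; constraint 6: s - t = 2 — and the others hold by inspection.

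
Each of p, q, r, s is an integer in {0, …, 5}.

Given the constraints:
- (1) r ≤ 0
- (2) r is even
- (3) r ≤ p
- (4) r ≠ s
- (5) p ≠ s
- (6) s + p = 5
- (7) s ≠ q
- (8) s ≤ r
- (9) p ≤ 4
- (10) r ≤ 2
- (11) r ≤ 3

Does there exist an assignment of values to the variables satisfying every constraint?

From constraints 1 and 8: s ≤ r ≤ 0. From constraint 9: p ≤ 4. Hence s + p ≤ 4. But constraint 6 requires s + p = 5, and 5 > 4. Contradiction.

Unsatisfiable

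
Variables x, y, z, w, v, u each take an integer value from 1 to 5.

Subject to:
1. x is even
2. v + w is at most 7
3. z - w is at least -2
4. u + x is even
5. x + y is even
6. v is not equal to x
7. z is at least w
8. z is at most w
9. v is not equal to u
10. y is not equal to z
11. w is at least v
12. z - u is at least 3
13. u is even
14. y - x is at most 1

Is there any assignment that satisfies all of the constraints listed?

Take x = 2, y = 2, z = 5, w = 5, v = 1, u = 2. Then constraint 2: v + w = 6; constraint 3: z - w = 0; constraint 12: z - u = 3, and every other listed constraint is also met.

Satisfiable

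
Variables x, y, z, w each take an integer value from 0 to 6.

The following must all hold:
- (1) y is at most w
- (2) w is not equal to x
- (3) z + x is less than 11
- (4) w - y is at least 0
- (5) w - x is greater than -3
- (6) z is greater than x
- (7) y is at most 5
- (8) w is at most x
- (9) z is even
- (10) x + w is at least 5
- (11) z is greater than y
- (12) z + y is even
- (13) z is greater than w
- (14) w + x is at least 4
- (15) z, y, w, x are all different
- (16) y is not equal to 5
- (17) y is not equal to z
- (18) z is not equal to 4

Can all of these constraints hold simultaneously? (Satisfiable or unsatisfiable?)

Satisfiable

The assignment x = 3, y = 0, z = 6, w = 2 works:
  constraint 3 holds since z + x = 9.
  constraint 4 holds since w - y = 2.
  constraint 5 holds since w - x = -1.
The rest check out directly.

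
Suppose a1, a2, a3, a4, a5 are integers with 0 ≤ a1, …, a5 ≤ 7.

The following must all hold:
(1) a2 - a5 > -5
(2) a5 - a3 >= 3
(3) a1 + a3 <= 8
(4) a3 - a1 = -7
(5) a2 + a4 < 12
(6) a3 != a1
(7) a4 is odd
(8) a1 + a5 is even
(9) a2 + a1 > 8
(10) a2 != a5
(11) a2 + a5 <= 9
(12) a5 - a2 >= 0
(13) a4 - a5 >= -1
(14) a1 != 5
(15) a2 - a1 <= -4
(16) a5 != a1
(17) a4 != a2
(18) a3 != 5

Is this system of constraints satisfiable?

Satisfiable

Try a1 = 7, a2 = 2, a3 = 0, a4 = 7, a5 = 5.
Check constraint 1: a2 - a5 = -3; constraint 2: a5 - a3 = 5; constraint 3: a1 + a3 = 7. The remaining constraints are straightforward to verify.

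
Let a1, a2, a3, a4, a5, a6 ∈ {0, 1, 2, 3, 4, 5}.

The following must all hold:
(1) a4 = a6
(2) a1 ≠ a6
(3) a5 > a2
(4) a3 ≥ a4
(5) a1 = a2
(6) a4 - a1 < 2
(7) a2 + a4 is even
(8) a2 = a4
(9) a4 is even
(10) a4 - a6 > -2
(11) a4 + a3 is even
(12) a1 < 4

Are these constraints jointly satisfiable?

From constraints 1, 5, and 8, a1 = a2 = a4 = a6, so a1 = a6. But constraint 2 says a1 ≠ a6. Contradiction.

Unsatisfiable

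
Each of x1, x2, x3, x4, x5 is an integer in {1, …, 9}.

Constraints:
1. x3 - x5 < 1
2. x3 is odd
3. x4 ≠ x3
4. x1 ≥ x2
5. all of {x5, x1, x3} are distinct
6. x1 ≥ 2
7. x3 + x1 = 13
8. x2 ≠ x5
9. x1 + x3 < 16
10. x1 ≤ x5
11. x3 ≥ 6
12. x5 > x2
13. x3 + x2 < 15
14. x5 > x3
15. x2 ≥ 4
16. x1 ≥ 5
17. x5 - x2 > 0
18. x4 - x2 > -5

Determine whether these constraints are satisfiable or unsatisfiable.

Take x1 = 6, x2 = 6, x3 = 7, x4 = 3, x5 = 8. Then constraint 1: x3 - x5 = -1; constraint 7: x3 + x1 = 13, and every other listed constraint is also met.

Satisfiable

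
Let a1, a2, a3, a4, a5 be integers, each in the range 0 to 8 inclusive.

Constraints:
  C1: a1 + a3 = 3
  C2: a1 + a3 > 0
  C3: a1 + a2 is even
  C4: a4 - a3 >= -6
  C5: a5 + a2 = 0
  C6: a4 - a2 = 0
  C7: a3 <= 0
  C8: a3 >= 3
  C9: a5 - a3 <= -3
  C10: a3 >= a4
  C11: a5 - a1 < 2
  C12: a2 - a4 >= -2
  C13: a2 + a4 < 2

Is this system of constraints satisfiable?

Unsatisfiable

From constraint 8: a3 ≥ 3. From constraint 7: a3 ≤ 0. But 0 < 3, so no value of a3 works.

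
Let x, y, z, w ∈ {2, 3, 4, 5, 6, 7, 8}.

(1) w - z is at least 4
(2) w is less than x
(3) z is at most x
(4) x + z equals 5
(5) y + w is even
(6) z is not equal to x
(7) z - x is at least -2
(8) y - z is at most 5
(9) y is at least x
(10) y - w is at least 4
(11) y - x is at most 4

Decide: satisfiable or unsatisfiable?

Unsatisfiable

Constraints 1, 7, 10, and 11 give x − y ≥ -4, y − w ≥ 4, w − z ≥ 4, z − x ≥ -2.
Adding all 4 inequalities: the left sides telescope to 0, and the right sides sum to (-4) + 4 + 4 + (-2) = 2. So 0 ≥ 2, which is false.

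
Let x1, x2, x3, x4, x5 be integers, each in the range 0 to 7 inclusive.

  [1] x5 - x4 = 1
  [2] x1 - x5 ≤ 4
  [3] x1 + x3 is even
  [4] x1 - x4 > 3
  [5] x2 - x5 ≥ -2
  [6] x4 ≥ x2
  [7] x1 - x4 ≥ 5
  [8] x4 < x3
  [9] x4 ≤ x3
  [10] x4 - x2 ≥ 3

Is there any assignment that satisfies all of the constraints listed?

Unsatisfiable

Constraints 2, 5, 7, and 10 give x2 − x5 ≥ -2, x5 − x1 ≥ -4, x1 − x4 ≥ 5, x4 − x2 ≥ 3.
Adding all 4 inequalities: the left sides telescope to 0, and the right sides sum to (-2) + (-4) + 5 + 3 = 2. So 0 ≥ 2, which is false.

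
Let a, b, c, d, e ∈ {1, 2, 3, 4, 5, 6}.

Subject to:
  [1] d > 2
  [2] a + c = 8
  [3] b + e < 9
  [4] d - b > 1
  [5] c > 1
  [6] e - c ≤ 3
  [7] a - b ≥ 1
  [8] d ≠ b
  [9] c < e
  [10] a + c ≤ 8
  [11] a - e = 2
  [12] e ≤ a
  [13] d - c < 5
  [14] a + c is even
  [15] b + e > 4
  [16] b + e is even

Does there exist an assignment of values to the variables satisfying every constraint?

Try a = 6, b = 2, c = 2, d = 6, e = 4.
Check constraint 2: a + c = 8; constraint 3: b + e = 6. The remaining constraints are straightforward to verify.

Satisfiable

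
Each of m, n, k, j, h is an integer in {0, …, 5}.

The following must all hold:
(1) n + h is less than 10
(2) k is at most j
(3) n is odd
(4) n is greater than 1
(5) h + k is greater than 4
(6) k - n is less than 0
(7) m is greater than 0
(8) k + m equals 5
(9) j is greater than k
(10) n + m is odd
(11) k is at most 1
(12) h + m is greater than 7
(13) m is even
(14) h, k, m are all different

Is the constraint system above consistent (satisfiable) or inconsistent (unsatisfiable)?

One satisfying assignment is m = 4, n = 3, k = 1, j = 2, h = 5.
For the less obvious constraints — constraint 1: n + h = 8; constraint 5: h + k = 6; constraint 6: k - n = -2 — and the others hold by inspection.

Satisfiable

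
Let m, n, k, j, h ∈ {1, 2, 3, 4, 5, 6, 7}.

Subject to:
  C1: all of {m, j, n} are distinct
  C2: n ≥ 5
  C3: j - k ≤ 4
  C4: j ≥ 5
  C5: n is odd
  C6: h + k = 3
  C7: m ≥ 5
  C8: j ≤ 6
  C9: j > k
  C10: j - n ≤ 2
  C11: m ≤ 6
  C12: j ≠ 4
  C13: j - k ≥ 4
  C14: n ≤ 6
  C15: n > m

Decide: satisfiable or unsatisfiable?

Unsatisfiable

Constraints 2, 4, 7, 8, 11, and 14 confine each of m, j, n to the 2 values {5, 6}.
Constraint 1 requires all 3 of them to be distinct, but only 2 values are available — impossible by the pigeonhole principle.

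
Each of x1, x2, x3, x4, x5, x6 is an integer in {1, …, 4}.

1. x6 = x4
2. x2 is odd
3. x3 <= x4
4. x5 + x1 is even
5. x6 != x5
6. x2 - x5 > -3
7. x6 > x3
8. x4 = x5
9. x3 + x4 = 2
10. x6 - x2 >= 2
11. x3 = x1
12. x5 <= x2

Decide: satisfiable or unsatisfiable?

Unsatisfiable

From constraints 1 and 8, x6 = x4 = x5, so x6 = x5. But constraint 5 says x6 ≠ x5. Contradiction.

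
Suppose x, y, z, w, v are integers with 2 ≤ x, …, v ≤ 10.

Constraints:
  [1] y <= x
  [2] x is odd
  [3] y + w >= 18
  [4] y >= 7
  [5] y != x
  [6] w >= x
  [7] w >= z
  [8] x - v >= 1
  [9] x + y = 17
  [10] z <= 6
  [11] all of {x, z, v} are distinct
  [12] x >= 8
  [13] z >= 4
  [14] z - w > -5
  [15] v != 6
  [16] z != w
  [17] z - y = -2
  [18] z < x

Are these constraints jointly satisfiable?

Take x = 9, y = 8, z = 6, w = 10, v = 5. Then constraint 3: y + w = 18; constraint 8: x - v = 4, and every other listed constraint is also met.

Satisfiable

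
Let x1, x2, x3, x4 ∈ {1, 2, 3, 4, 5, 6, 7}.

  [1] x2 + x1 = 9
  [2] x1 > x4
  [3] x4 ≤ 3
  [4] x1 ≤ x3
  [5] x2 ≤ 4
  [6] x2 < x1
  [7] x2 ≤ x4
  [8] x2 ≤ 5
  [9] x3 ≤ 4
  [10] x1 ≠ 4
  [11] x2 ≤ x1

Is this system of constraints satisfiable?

Unsatisfiable

From constraints 3 and 7: x2 ≤ x4 ≤ 3. From constraints 4 and 9: x1 ≤ x3 ≤ 4. Hence x2 + x1 ≤ 7. But constraint 1 requires x2 + x1 = 9, and 9 > 7. Contradiction.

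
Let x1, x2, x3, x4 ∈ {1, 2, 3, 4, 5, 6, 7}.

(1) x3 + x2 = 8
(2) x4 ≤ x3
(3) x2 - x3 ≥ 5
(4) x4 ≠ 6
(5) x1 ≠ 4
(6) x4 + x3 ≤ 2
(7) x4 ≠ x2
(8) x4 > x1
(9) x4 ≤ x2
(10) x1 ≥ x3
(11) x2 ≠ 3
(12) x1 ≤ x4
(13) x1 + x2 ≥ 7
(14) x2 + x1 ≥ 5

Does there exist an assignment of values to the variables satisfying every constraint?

Unsatisfiable

Constraints 2, 8, and 10 give x4 ≤ x3, x3 ≤ x1, x1 < x4. Chaining: x4 ≤ x3 ≤ x1 < x4, which forces x4 < x4 — impossible.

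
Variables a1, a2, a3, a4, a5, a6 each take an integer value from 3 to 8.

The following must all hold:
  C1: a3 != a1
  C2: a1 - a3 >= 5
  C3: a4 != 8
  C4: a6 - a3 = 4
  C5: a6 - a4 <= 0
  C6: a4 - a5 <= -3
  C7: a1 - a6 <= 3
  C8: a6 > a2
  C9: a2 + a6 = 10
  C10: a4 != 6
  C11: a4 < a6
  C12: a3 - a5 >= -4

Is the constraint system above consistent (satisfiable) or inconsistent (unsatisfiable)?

Unsatisfiable

Constraints 2, 5, 6, 7, and 12 give a3 − a5 ≥ -4, a5 − a4 ≥ 3, a4 − a6 ≥ 0, a6 − a1 ≥ -3, a1 − a3 ≥ 5.
Adding all 5 inequalities: the left sides telescope to 0, and the right sides sum to (-4) + 3 + 0 + (-3) + 5 = 1. So 0 ≥ 1, which is false.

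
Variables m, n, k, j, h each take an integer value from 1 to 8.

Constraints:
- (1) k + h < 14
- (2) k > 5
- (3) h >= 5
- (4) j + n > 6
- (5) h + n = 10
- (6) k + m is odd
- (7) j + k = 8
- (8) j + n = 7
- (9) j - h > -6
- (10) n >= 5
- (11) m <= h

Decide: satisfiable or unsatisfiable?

Satisfiable

Setting (m, n, k, j, h) = (3, 5, 6, 2, 5) satisfies everything: constraint 1: k + h = 11; constraint 4: j + n = 7; constraint 5: h + n = 10, and the others follow.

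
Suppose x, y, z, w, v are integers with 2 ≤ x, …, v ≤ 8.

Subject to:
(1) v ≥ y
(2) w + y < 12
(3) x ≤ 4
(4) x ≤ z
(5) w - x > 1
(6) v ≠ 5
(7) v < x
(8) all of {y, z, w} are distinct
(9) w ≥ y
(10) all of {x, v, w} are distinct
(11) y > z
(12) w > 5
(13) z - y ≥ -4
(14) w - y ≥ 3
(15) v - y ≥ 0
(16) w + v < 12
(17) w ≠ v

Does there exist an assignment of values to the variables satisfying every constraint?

Constraints 4, 7, 11, and 15 give z < y, y ≤ v, v < x, x ≤ z. Chaining: z < y ≤ v < x ≤ z, which forces z < z — impossible.

Unsatisfiable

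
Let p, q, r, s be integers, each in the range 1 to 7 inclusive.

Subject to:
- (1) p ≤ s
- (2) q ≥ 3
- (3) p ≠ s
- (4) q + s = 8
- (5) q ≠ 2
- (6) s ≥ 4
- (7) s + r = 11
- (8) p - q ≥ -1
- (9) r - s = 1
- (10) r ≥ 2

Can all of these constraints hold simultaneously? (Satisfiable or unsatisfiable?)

Satisfiable

Try p = 3, q = 3, r = 6, s = 5.
Check constraint 4: q + s = 8; constraint 7: s + r = 11; constraint 8: p - q = 0. The remaining constraints are straightforward to verify.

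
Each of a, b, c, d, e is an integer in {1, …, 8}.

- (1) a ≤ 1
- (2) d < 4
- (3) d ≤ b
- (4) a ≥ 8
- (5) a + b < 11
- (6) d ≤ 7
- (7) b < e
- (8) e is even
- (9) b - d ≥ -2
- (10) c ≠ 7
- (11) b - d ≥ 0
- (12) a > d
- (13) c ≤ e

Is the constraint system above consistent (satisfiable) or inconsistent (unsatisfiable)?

Unsatisfiable

From constraint 4: a ≥ 8. From constraint 1: a ≤ 1. But 1 < 8, so no value of a works.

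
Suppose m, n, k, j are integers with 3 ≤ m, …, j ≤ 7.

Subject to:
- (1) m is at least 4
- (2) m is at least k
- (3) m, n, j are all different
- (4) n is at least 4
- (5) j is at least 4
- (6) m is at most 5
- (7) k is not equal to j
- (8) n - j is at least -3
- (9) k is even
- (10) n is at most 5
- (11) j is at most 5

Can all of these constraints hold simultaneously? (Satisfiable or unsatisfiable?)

Unsatisfiable

Constraints 1, 4, 5, 6, 10, and 11 confine each of m, n, j to the 2 values {4, 5}.
Constraint 3 requires all 3 of them to be distinct, but only 2 values are available — impossible by the pigeonhole principle.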